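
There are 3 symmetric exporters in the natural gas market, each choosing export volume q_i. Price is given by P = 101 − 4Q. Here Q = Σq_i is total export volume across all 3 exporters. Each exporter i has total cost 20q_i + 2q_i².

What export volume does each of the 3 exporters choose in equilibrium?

4.05

A representative exporter's profit is π_i = q_i(101 − 4Q) − 20q_i − 2q_i², with Q = q_i + Σ_{j≠i} q_j.
First-order condition: 81 − 12q_i − 4Σ_{j≠i} q_j = 0.
With identical exporters, set every q_j = q: then 81 − 12q − 8q = 0, i.e. q = 81/20 = 4.05.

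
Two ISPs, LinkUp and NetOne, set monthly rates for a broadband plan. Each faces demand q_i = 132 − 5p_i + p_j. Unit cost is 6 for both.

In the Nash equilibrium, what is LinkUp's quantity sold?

60

LinkUp's profit: π = (p_{LinkUp} − 6)(132 − 5p_{LinkUp} + p_{NetOne}).
∂π/∂p_{LinkUp} = 162 − 10p_{LinkUp} + p_{NetOne} = 0 ⇒ p_{LinkUp} = 16.2 + 0.1p_{NetOne}.
By symmetry p_{NetOne} = p_{LinkUp}; substituting into the reaction function, 0.9p_{LinkUp} = 16.2 and p_{LinkUp} = 18.
q_{LinkUp} = 132 − 5·18 + 18 = 60.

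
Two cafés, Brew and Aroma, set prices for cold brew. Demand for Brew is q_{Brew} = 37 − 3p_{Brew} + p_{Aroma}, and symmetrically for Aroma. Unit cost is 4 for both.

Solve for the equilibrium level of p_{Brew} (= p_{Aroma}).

9.8

Brew's profit: π = (p_{Brew} − 4)(37 − 3p_{Brew} + p_{Aroma}).
∂π/∂p_{Brew} = 49 − 6p_{Brew} + p_{Aroma} = 0 ⇒ p_{Brew} = 49/6 + (1/6)p_{Aroma}.
The game is symmetric, so in equilibrium p_{Aroma} = p_{Brew}: the reaction function gives (5/6)p_{Brew} = 49/6, hence p_{Brew} = 9.8.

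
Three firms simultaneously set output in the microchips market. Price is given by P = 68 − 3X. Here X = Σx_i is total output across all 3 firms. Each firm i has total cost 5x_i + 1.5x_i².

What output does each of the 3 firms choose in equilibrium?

4.2

A representative firm's profit is π_i = x_i(68 − 3X) − 5x_i − 1.5x_i², with X = x_i + Σ_{j≠i} x_j.
First-order condition: 63 − 9x_i − 3Σ_{j≠i} x_j = 0.
Imposing symmetry (x_j = x for all j) turns Σ_{j≠i} x_j into 2x, so 63 = 15x and x = 4.2.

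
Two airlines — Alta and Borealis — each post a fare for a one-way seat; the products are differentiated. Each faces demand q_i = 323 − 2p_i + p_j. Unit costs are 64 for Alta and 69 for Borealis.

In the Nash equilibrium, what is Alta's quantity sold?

174

Alta's profit: π = (p_{Alta} − 64)(323 − 2p_{Alta} + p_{Borealis}).
∂π/∂p_{Alta} = 451 − 4p_{Alta} + p_{Borealis} = 0 ⇒ p_{Alta} = 112.75 + 0.25p_{Borealis}.
Similarly p_{Borealis} = 115.25 + 0.25p_{Alta}.
Solving the two reaction functions simultaneously: (1 − (0.25)(0.25))p_{Alta} = 112.75 + 0.25·115.25, so 0.9375p_{Alta} = 141.5625 and p_{Alta} = 151.
Then p_{Borealis} = 115.25 + 0.25·151 = 153.
q_{Alta} = 323 − 2·151 + 153 = 174.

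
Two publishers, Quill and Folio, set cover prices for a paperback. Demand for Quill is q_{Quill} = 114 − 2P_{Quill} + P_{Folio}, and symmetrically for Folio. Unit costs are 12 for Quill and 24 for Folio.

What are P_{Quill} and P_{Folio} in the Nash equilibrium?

47.6, 52.4

Quill's profit: π = (P_{Quill} − 12)(114 − 2P_{Quill} + P_{Folio}).
∂π/∂P_{Quill} = 138 − 4P_{Quill} + P_{Folio} = 0 ⇒ P_{Quill} = 34.5 + 0.25P_{Folio}.
Similarly P_{Folio} = 40.5 + 0.25P_{Quill}.
Substituting the second reaction function into the first: P_{Quill} = 34.5 + 0.25(40.5 + 0.25P_{Quill}), which gives 0.9375P_{Quill} = 44.625 ⇒ P_{Quill} = 47.6.
Then P_{Folio} = 40.5 + 0.25·47.6 = 52.4.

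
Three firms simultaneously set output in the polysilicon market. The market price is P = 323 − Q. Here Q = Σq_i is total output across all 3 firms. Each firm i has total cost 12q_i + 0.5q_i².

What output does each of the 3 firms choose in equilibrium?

A representative firm's profit is π_i = q_i(323 − Q) − 12q_i − 0.5q_i², with Q = q_i + Σ_{j≠i} q_j.
First-order condition: 311 − 3q_i − Σ_{j≠i} q_j = 0.
Imposing symmetry (q_j = q for all j) turns Σ_{j≠i} q_j into 2q, so 311 = 5q and q = 62.2.

62.2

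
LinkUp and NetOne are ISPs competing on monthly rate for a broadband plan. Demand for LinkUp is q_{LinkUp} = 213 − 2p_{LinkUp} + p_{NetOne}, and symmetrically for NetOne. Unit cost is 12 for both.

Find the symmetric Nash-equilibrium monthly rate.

79

LinkUp's profit: π = (p_{LinkUp} − 12)(213 − 2p_{LinkUp} + p_{NetOne}).
∂π/∂p_{LinkUp} = 237 − 4p_{LinkUp} + p_{NetOne} = 0 ⇒ p_{LinkUp} = 59.25 + 0.25p_{NetOne}.
By symmetry p_{NetOne} = p_{LinkUp}; substituting into the reaction function, 0.75p_{LinkUp} = 59.25 and p_{LinkUp} = 79.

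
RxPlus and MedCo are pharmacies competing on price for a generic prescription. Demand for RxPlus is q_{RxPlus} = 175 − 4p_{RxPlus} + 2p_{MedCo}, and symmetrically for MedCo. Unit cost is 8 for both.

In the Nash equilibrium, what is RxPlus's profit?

2809

RxPlus's profit: π = (p_{RxPlus} − 8)(175 − 4p_{RxPlus} + 2p_{MedCo}).
∂π/∂p_{RxPlus} = 207 − 8p_{RxPlus} + 2p_{MedCo} = 0 ⇒ p_{RxPlus} = 25.875 + 0.25p_{MedCo}.
The game is symmetric, so in equilibrium p_{MedCo} = p_{RxPlus}: the reaction function gives 0.75p_{RxPlus} = 25.875, hence p_{RxPlus} = 34.5.
q_{RxPlus} = 175 − 4·34.5 + 2·34.5 = 106.
Profit = (34.5 − 8)·106 = 2809.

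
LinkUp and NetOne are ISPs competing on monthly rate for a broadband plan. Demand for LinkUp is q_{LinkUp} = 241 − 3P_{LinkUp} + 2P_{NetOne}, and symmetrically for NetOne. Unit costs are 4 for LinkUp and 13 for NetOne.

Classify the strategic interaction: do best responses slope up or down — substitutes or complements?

strategic complements

LinkUp's profit: π = (P_{LinkUp} − 4)(241 − 3P_{LinkUp} + 2P_{NetOne}).
∂π/∂P_{LinkUp} = 253 − 6P_{LinkUp} + 2P_{NetOne} = 0 ⇒ P_{LinkUp} = 253/6 + (1/3)P_{NetOne}.
The best-response slope dP_{LinkUp}/dP_{NetOne} = 1/3 > 0: the reaction function is upward-sloping, so the choices are strategic complements.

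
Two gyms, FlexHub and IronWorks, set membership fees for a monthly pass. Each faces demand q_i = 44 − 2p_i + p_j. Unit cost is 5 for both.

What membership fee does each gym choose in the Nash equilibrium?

FlexHub's profit: π = (p_{FlexHub} − 5)(44 − 2p_{FlexHub} + p_{IronWorks}).
∂π/∂p_{FlexHub} = 54 − 4p_{FlexHub} + p_{IronWorks} = 0 ⇒ p_{FlexHub} = 13.5 + 0.25p_{IronWorks}.
Setting p_{FlexHub} = p_{IronWorks} in the reaction function: p_{FlexHub} = 13.5 + 0.25p_{FlexHub}, so p_{FlexHub} = 13.5 / 0.75 = 18.

18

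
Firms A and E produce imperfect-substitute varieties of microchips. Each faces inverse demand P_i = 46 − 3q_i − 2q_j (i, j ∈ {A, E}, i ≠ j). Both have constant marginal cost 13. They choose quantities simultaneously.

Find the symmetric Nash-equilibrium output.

Firm A's profit: π = q_A(46 − 3q_A − 2q_E) − 13q_A.
∂π/∂q_A = 33 − 6q_A − 2q_E = 0 ⇒ q_A = 5.5 − (1/3)q_E.
By symmetry q_E = q_A; substituting into the reaction function, (4/3)q_A = 5.5 and q_A = 4.125.

4.125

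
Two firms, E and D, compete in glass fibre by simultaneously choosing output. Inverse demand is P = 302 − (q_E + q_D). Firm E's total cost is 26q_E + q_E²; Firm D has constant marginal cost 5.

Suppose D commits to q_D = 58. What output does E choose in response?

54.5

Firm E's profit: π = q_E(302 − (q_E + q_D)) − 26q_E − q_E².
∂π/∂q_E = 276 − 4q_E − q_D = 0, so q_E = 69 − 0.25q_D.
At q_D = 58: q_E = 69 − 0.25·58 = 54.5.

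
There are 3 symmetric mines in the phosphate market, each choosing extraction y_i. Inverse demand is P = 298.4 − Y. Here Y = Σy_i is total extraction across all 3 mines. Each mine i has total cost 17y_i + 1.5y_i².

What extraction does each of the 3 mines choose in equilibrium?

40.2

A representative mine's profit is π_i = y_i(298.4 − Y) − 17y_i − 1.5y_i², with Y = y_i + Σ_{j≠i} y_j.
First-order condition: 281.4 − 5y_i − Σ_{j≠i} y_j = 0.
In a symmetric equilibrium every mine chooses the same y, so Σ_{j≠i} y_j = 2y. The condition becomes 281.4 − 7y = 0, giving y = 281.4/7 = 40.2.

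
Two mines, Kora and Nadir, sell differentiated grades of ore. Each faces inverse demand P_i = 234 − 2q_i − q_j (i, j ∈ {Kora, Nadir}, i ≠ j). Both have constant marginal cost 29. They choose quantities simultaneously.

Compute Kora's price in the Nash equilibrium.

111

Mine Kora's profit: π = q_{Kora}(234 − 2q_{Kora} − q_{Nadir}) − 29q_{Kora}.
∂π/∂q_{Kora} = 205 − 4q_{Kora} − q_{Nadir} = 0 ⇒ q_{Kora} = 51.25 − 0.25q_{Nadir}.
The game is symmetric, so in equilibrium q_{Nadir} = q_{Kora}: the reaction function gives 1.25q_{Kora} = 51.25, hence q_{Kora} = 41.
P_{Kora} = 234 − 2·41 − 41 = 111.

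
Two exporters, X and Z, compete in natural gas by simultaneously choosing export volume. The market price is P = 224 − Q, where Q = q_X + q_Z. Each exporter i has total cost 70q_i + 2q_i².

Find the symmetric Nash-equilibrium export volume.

Exporter X's profit: π = q_X(224 − (q_X + q_Z)) − 70q_X − 2q_X².
∂π/∂q_X = 154 − 6q_X − q_Z = 0, so q_X = 77/3 − (1/6)q_Z.
Setting q_X = q_Z in the reaction function: q_X = 77/3 − (1/6)q_X, so q_X = (77/3) / (7/6) = 22.

22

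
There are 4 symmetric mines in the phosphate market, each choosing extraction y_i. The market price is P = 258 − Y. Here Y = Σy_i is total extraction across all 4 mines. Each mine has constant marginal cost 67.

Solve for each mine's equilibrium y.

A representative mine's profit is π_i = y_i(258 − Y) − 67y_i, with Y = y_i + Σ_{j≠i} y_j.
First-order condition: 191 − 2y_i − Σ_{j≠i} y_j = 0.
With identical mines, set every y_j = y: then 191 − 2y − 3y = 0, i.e. y = 191/5 = 38.2.

38.2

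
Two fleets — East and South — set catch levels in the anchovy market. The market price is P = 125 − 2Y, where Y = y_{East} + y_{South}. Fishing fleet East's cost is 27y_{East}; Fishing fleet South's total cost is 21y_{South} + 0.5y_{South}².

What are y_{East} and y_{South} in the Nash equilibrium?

Fishing fleet East's profit: π = y_{East}(125 − 2(y_{East} + y_{South})) − 27y_{East}.
∂π/∂y_{East} = 98 − 4y_{East} − 2y_{South} = 0, so y_{East} = 24.5 − 0.5y_{South}.
For South: ∂π/∂y_{South} = 104 − 5y_{South} − 2y_{East} = 0 ⇒ y_{South} = 20.8 − 0.4y_{East}.
Plugging y_{South} into East's best response: y_{East} = 24.5 − 0.5(20.8 − 0.4y_{East}) ⇒ 0.8y_{East} = 14.1, so y_{East} = 17.625.
Then y_{South} = 20.8 − 0.4·17.625 = 13.75.

17.625, 13.75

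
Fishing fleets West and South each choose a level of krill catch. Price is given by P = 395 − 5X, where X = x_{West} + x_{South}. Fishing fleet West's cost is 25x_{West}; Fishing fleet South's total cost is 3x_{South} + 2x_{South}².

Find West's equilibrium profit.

Fishing fleet West's profit: π = x_{West}(395 − 5(x_{West} + x_{South})) − 25x_{West}.
∂π/∂x_{West} = 370 − 10x_{West} − 5x_{South} = 0, so x_{West} = 37 − 0.5x_{South}.
For South: ∂π/∂x_{South} = 392 − 14x_{South} − 5x_{West} = 0 ⇒ x_{South} = 28 − (5/14)x_{West}.
Plugging x_{South} into West's best response: x_{West} = 37 − 0.5(28 − (5/14)x_{West}) ⇒ (23/28)x_{West} = 23, so x_{West} = 28.
Then x_{South} = 28 − (5/14)·28 = 18.
Price P = 395 − 5·46 = 165.
West's profit: (165 − 25)·28 = 3920.

3920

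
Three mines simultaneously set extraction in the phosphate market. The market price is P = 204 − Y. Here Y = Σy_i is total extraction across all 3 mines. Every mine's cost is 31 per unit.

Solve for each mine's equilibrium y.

A representative mine's profit is π_i = y_i(204 − Y) − 31y_i, with Y = y_i + Σ_{j≠i} y_j.
First-order condition: 173 − 2y_i − Σ_{j≠i} y_j = 0.
With identical mines, set every y_j = y: then 173 − 2y − 2y = 0, i.e. y = 173/4 = 43.25.

43.25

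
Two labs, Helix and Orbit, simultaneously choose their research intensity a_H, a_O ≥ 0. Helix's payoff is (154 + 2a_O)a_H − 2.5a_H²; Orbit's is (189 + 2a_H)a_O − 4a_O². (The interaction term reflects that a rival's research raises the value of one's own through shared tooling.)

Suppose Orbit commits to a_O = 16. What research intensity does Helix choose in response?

Expanding Helix's payoff: 154a_H + 2a_Oa_H − 2.5a_H².
∂π/∂a_H = 154 + 2a_O − 5a_H = 0, so a_H = 30.8 + 0.4a_O.
At a_O = 16: a_H = 30.8 + 0.4·16 = 37.2.

37.2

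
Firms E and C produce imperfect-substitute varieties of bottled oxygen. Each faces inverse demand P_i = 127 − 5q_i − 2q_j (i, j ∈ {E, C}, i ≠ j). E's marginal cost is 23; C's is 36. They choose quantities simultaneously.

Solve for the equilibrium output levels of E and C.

8.9375, 7.3125

Firm E's profit: π = q_E(127 − 5q_E − 2q_C) − 23q_E.
∂π/∂q_E = 104 − 10q_E − 2q_C = 0 ⇒ q_E = 10.4 − 0.2q_C.
Similarly q_C = 9.1 − 0.2q_E.
Substituting the second reaction function into the first: q_E = 10.4 − 0.2(9.1 − 0.2q_E), which gives 0.96q_E = 8.58 ⇒ q_E = 8.9375.
Then q_C = 9.1 − 0.2·8.9375 = 7.3125.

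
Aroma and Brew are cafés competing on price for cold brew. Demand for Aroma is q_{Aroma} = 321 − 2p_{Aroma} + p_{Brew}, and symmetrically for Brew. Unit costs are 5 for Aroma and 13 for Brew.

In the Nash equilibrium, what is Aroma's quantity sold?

Aroma's profit: π = (p_{Aroma} − 5)(321 − 2p_{Aroma} + p_{Brew}).
∂π/∂p_{Aroma} = 331 − 4p_{Aroma} + p_{Brew} = 0 ⇒ p_{Aroma} = 82.75 + 0.25p_{Brew}.
Similarly p_{Brew} = 86.75 + 0.25p_{Aroma}.
Solving the two reaction functions simultaneously: (1 − (0.25)(0.25))p_{Aroma} = 82.75 + 0.25·86.75, so 0.9375p_{Aroma} = 104.4375 and p_{Aroma} = 111.4.
Then p_{Brew} = 86.75 + 0.25·111.4 = 114.6.
q_{Aroma} = 321 − 2·111.4 + 114.6 = 212.8.

212.8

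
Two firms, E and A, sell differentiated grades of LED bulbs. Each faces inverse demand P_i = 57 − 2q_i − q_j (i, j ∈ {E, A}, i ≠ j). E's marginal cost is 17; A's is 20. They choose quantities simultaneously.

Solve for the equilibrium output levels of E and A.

Firm E's profit: π = q_E(57 − 2q_E − q_A) − 17q_E.
∂π/∂q_E = 40 − 4q_E − q_A = 0 ⇒ q_E = 10 − 0.25q_A.
Similarly q_A = 9.25 − 0.25q_E.
Plugging q_A into E's best response: q_E = 10 − 0.25(9.25 − 0.25q_E) ⇒ 0.9375q_E = 7.6875, so q_E = 8.2.
Then q_A = 9.25 − 0.25·8.2 = 7.2.

8.2, 7.2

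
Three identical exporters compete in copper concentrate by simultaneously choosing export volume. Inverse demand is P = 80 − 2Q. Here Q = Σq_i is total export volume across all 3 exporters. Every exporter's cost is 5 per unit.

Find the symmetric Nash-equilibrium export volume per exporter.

A representative exporter's profit is π_i = q_i(80 − 2Q) − 5q_i, with Q = q_i + Σ_{j≠i} q_j.
First-order condition: 75 − 4q_i − 2Σ_{j≠i} q_j = 0.
Imposing symmetry (q_j = q for all j) turns Σ_{j≠i} q_j into 2q, so 75 = 8q and q = 9.375.

9.375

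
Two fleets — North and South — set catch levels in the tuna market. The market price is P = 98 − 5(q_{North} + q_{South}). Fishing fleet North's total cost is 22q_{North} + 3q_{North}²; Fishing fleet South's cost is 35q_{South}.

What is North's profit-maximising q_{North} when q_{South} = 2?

Fishing fleet North's profit: π = q_{North}(98 − 5(q_{North} + q_{South})) − 22q_{North} − 3q_{North}².
∂π/∂q_{North} = 76 − 16q_{North} − 5q_{South} = 0, so q_{North} = 4.75 − 0.3125q_{South}.
At q_{South} = 2: q_{North} = 4.75 − 0.3125·2 = 4.125.

4.125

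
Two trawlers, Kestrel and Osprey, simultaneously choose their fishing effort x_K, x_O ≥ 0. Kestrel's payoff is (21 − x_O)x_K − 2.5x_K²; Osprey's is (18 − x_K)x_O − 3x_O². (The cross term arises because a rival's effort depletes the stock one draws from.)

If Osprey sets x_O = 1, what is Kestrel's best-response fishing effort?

4

Expanding Kestrel's payoff: 21x_K − x_Ox_K − 2.5x_K².
∂π/∂x_K = 21 − x_O − 5x_K = 0, so x_K = 4.2 − 0.2x_O.
At x_O = 1: x_K = 4.2 − 0.2·1 = 4.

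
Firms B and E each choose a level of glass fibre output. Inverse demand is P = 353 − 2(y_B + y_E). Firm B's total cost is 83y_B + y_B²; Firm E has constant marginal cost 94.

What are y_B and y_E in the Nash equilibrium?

Firm B's profit: π = y_B(353 − 2(y_B + y_E)) − 83y_B − y_B².
∂π/∂y_B = 270 − 6y_B − 2y_E = 0, so y_B = 45 − (1/3)y_E.
For E: ∂π/∂y_E = 259 − 4y_E − 2y_B = 0 ⇒ y_E = 64.75 − 0.5y_B.
Solving the two reaction functions simultaneously: (1 − (−1/3)(−0.5))y_B = 45 − (1/3)·64.75, so (5/6)y_B = 281/12 and y_B = 28.1.
Then y_E = 64.75 − 0.5·28.1 = 50.7.

28.1, 50.7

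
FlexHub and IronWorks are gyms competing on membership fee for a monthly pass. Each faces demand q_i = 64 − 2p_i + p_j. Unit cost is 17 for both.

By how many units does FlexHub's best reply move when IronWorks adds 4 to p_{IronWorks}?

1

FlexHub's profit: π = (p_{FlexHub} − 17)(64 − 2p_{FlexHub} + p_{IronWorks}).
∂π/∂p_{FlexHub} = 98 − 4p_{FlexHub} + p_{IronWorks} = 0 ⇒ p_{FlexHub} = 24.5 + 0.25p_{IronWorks}.
The reaction-function slope is 0.25, so a 4-unit rise in p_{IronWorks} moves p_{FlexHub} by 0.25 × 4 = 1. FlexHub's best response rises — the actions are strategic complements.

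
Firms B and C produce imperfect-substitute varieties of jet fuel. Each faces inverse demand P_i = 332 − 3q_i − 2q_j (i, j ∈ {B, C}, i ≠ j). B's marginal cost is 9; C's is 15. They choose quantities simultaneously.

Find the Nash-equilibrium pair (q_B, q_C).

Firm B's profit: π = q_B(332 − 3q_B − 2q_C) − 9q_B.
∂π/∂q_B = 323 − 6q_B − 2q_C = 0 ⇒ q_B = 323/6 − (1/3)q_C.
Similarly q_C = 317/6 − (1/3)q_B.
Plugging q_C into B's best response: q_B = 323/6 − (1/3)(317/6 − (1/3)q_B) ⇒ (8/9)q_B = 326/9, so q_B = 40.75.
Then q_C = 317/6 − (1/3)·40.75 = 39.25.

40.75, 39.25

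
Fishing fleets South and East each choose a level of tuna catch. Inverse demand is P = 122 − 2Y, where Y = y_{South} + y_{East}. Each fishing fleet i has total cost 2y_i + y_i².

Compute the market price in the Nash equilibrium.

62

Fishing fleet South's profit: π = y_{South}(122 − 2(y_{South} + y_{East})) − 2y_{South} − y_{South}².
∂π/∂y_{South} = 120 − 6y_{South} − 2y_{East} = 0, so y_{South} = 20 − (1/3)y_{East}.
By symmetry y_{East} = y_{South}; substituting into the reaction function, (4/3)y_{South} = 20 and y_{South} = 15.
Equilibrium price: P = 122 − 2·30 = 62.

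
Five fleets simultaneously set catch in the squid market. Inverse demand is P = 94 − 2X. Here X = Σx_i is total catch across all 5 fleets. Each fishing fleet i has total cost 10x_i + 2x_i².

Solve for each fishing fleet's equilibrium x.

A representative fishing fleet's profit is π_i = x_i(94 − 2X) − 10x_i − 2x_i², with X = x_i + Σ_{j≠i} x_j.
First-order condition: 84 − 8x_i − 2Σ_{j≠i} x_j = 0.
With identical fishing fleets, set every x_j = x: then 84 − 8x − 8x = 0, i.e. x = 84/16 = 5.25.

5.25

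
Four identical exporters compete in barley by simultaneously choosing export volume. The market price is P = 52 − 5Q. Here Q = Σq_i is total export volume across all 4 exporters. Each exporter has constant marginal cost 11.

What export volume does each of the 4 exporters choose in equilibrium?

1.64

A representative exporter's profit is π_i = q_i(52 − 5Q) − 11q_i, with Q = q_i + Σ_{j≠i} q_j.
First-order condition: 41 − 10q_i − 5Σ_{j≠i} q_j = 0.
With identical exporters, set every q_j = q: then 41 − 10q − 15q = 0, i.e. q = 41/25 = 1.64.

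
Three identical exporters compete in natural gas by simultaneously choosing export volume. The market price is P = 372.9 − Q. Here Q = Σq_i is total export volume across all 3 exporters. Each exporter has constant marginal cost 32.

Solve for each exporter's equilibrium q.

85.225

A representative exporter's profit is π_i = q_i(372.9 − Q) − 32q_i, with Q = q_i + Σ_{j≠i} q_j.
First-order condition: 340.9 − 2q_i − Σ_{j≠i} q_j = 0.
Imposing symmetry (q_j = q for all j) turns Σ_{j≠i} q_j into 2q, so 340.9 = 4q and q = 85.225.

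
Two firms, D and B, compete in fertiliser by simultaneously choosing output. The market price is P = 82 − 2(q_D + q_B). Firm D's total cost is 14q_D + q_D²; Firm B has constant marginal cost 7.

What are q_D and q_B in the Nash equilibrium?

Firm D's profit: π = q_D(82 − 2(q_D + q_B)) − 14q_D − q_D².
∂π/∂q_D = 68 − 6q_D − 2q_B = 0, so q_D = 34/3 − (1/3)q_B.
For B: ∂π/∂q_B = 75 − 4q_B − 2q_D = 0 ⇒ q_B = 18.75 − 0.5q_D.
Plugging q_B into D's best response: q_D = 34/3 − (1/3)(18.75 − 0.5q_D) ⇒ (5/6)q_D = 61/12, so q_D = 6.1.
Then q_B = 18.75 − 0.5·6.1 = 15.7.

6.1, 15.7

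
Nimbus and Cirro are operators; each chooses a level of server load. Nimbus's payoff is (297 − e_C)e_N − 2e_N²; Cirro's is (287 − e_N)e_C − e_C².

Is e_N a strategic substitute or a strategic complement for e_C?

Expanding Nimbus's payoff: 297e_N − e_Ce_N − 2e_N².
∂π/∂e_N = 297 − e_C − 4e_N = 0, so e_N = 74.25 − 0.25e_C.
The best-response slope de_N/de_C = −0.25 < 0: the reaction function is downward-sloping, so the choices are strategic substitutes.

strategic substitutes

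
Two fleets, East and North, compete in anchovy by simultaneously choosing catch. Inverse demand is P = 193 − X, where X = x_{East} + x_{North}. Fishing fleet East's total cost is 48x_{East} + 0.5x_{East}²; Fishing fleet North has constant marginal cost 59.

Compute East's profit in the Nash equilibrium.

1460.16

Fishing fleet East's profit: π = x_{East}(193 − (x_{East} + x_{North})) − 48x_{East} − 0.5x_{East}².
∂π/∂x_{East} = 145 − 3x_{East} − x_{North} = 0, so x_{East} = 145/3 − (1/3)x_{North}.
For North: ∂π/∂x_{North} = 134 − 2x_{North} − x_{East} = 0 ⇒ x_{North} = 67 − 0.5x_{East}.
Substituting the second reaction function into the first: x_{East} = 145/3 − (1/3)(67 − 0.5x_{East}), which gives (5/6)x_{East} = 26 ⇒ x_{East} = 31.2.
Then x_{North} = 67 − 0.5·31.2 = 51.4.
Price P = 193 − 82.6 = 110.4.
East's profit: (110.4 − 48)·31.2 − 0.5(31.2)² = 1460.16.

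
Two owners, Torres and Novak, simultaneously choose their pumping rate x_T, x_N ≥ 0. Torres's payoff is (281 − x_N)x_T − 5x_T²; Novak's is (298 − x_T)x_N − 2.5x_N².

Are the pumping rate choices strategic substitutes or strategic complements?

Expanding Torres's payoff: 281x_T − x_Nx_T − 5x_T².
∂π/∂x_T = 281 − x_N − 10x_T = 0, so x_T = 28.1 − 0.1x_N.
The best-response slope dx_T/dx_N = −0.1 < 0: the reaction function is downward-sloping, so the choices are strategic substitutes.

strategic substitutes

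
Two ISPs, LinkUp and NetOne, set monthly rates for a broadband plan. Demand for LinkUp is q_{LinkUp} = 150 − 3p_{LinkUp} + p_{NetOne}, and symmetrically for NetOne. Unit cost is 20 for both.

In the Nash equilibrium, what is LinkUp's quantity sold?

66

LinkUp's profit: π = (p_{LinkUp} − 20)(150 − 3p_{LinkUp} + p_{NetOne}).
∂π/∂p_{LinkUp} = 210 − 6p_{LinkUp} + p_{NetOne} = 0 ⇒ p_{LinkUp} = 35 + (1/6)p_{NetOne}.
By symmetry p_{NetOne} = p_{LinkUp}; substituting into the reaction function, (5/6)p_{LinkUp} = 35 and p_{LinkUp} = 42.
q_{LinkUp} = 150 − 3·42 + 42 = 66.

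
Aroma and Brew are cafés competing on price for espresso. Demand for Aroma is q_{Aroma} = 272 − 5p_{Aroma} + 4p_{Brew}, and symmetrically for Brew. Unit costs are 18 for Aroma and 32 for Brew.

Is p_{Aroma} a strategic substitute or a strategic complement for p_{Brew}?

strategic complements

Aroma's profit: π = (p_{Aroma} − 18)(272 − 5p_{Aroma} + 4p_{Brew}).
∂π/∂p_{Aroma} = 362 − 10p_{Aroma} + 4p_{Brew} = 0 ⇒ p_{Aroma} = 36.2 + 0.4p_{Brew}.
The best-response slope dp_{Aroma}/dp_{Brew} = 0.4 > 0: the reaction function is upward-sloping, so the choices are strategic complements.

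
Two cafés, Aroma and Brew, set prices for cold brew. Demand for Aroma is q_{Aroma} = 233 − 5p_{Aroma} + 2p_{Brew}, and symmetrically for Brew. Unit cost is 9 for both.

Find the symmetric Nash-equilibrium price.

Aroma's profit: π = (p_{Aroma} − 9)(233 − 5p_{Aroma} + 2p_{Brew}).
∂π/∂p_{Aroma} = 278 − 10p_{Aroma} + 2p_{Brew} = 0 ⇒ p_{Aroma} = 27.8 + 0.2p_{Brew}.
By symmetry p_{Brew} = p_{Aroma}; substituting into the reaction function, 0.8p_{Aroma} = 27.8 and p_{Aroma} = 34.75.

34.75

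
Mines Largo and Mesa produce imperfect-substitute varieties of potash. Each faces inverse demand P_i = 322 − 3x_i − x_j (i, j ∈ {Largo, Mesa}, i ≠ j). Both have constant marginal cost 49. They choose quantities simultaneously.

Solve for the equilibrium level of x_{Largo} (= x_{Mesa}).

Mine Largo's profit: π = x_{Largo}(322 − 3x_{Largo} − x_{Mesa}) − 49x_{Largo}.
∂π/∂x_{Largo} = 273 − 6x_{Largo} − x_{Mesa} = 0 ⇒ x_{Largo} = 45.5 − (1/6)x_{Mesa}.
Setting x_{Largo} = x_{Mesa} in the reaction function: x_{Largo} = 45.5 − (1/6)x_{Largo}, so x_{Largo} = 45.5 / (7/6) = 39.

39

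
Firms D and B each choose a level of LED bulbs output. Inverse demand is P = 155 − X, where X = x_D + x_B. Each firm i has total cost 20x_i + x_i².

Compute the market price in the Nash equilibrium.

101

Firm D's profit: π = x_D(155 − (x_D + x_B)) − 20x_D − x_D².
∂π/∂x_D = 135 − 4x_D − x_B = 0, so x_D = 33.75 − 0.25x_B.
By symmetry x_B = x_D; substituting into the reaction function, 1.25x_D = 33.75 and x_D = 27.
Equilibrium price: P = 155 − 54 = 101.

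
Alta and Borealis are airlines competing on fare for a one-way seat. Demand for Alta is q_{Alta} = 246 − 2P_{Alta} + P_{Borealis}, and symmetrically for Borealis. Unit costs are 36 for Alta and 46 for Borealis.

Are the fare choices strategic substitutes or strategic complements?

strategic complements

Alta's profit: π = (P_{Alta} − 36)(246 − 2P_{Alta} + P_{Borealis}).
∂π/∂P_{Alta} = 318 − 4P_{Alta} + P_{Borealis} = 0 ⇒ P_{Alta} = 79.5 + 0.25P_{Borealis}.
The best-response slope dP_{Alta}/dP_{Borealis} = 0.25 > 0: the reaction function is upward-sloping, so the choices are strategic complements.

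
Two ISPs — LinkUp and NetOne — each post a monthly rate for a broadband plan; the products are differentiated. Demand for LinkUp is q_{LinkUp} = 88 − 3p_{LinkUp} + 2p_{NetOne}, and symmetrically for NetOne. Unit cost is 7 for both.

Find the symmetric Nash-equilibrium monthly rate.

27.25

LinkUp's profit: π = (p_{LinkUp} − 7)(88 − 3p_{LinkUp} + 2p_{NetOne}).
∂π/∂p_{LinkUp} = 109 − 6p_{LinkUp} + 2p_{NetOne} = 0 ⇒ p_{LinkUp} = 109/6 + (1/3)p_{NetOne}.
Setting p_{LinkUp} = p_{NetOne} in the reaction function: p_{LinkUp} = 109/6 + (1/3)p_{LinkUp}, so p_{LinkUp} = (109/6) / (2/3) = 27.25.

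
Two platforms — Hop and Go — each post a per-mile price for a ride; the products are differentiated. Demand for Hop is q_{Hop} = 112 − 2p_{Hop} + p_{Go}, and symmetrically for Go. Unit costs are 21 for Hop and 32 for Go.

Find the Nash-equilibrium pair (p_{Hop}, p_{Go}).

52.8, 57.2

Hop's profit: π = (p_{Hop} − 21)(112 − 2p_{Hop} + p_{Go}).
∂π/∂p_{Hop} = 154 − 4p_{Hop} + p_{Go} = 0 ⇒ p_{Hop} = 38.5 + 0.25p_{Go}.
Similarly p_{Go} = 44 + 0.25p_{Hop}.
Substituting the second reaction function into the first: p_{Hop} = 38.5 + 0.25(44 + 0.25p_{Hop}), which gives 0.9375p_{Hop} = 49.5 ⇒ p_{Hop} = 52.8.
Then p_{Go} = 44 + 0.25·52.8 = 57.2.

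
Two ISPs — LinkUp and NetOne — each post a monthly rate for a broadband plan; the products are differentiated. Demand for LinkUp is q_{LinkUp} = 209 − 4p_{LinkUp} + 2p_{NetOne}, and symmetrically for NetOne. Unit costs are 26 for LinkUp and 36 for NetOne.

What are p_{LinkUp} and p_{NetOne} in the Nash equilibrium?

53.5, 57.5

LinkUp's profit: π = (p_{LinkUp} − 26)(209 − 4p_{LinkUp} + 2p_{NetOne}).
∂π/∂p_{LinkUp} = 313 − 8p_{LinkUp} + 2p_{NetOne} = 0 ⇒ p_{LinkUp} = 39.125 + 0.25p_{NetOne}.
Similarly p_{NetOne} = 44.125 + 0.25p_{LinkUp}.
Plugging p_{NetOne} into LinkUp's best response: p_{LinkUp} = 39.125 + 0.25(44.125 + 0.25p_{LinkUp}) ⇒ 0.9375p_{LinkUp} = 1605/32, so p_{LinkUp} = 53.5.
Then p_{NetOne} = 44.125 + 0.25·53.5 = 57.5.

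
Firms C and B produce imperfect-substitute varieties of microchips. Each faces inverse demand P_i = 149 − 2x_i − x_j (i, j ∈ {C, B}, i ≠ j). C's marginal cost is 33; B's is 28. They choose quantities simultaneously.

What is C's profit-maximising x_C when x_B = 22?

23.5

Firm C's profit: π = x_C(149 − 2x_C − x_B) − 33x_C.
∂π/∂x_C = 116 − 4x_C − x_B = 0 ⇒ x_C = 29 − 0.25x_B.
At x_B = 22: x_C = 29 − 0.25·22 = 23.5.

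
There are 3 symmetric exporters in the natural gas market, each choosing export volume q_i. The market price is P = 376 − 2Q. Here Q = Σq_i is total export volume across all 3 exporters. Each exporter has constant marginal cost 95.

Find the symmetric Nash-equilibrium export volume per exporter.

A representative exporter's profit is π_i = q_i(376 − 2Q) − 95q_i, with Q = q_i + Σ_{j≠i} q_j.
First-order condition: 281 − 4q_i − 2Σ_{j≠i} q_j = 0.
With identical exporters, set every q_j = q: then 281 − 4q − 4q = 0, i.e. q = 281/8 = 35.125.

35.125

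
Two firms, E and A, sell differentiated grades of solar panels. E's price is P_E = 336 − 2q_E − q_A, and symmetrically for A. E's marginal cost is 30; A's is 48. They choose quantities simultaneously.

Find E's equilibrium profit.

Firm E's profit: π = q_E(336 − 2q_E − q_A) − 30q_E.
∂π/∂q_E = 306 − 4q_E − q_A = 0 ⇒ q_E = 76.5 − 0.25q_A.
Similarly q_A = 72 − 0.25q_E.
Substituting the second reaction function into the first: q_E = 76.5 − 0.25(72 − 0.25q_E), which gives 0.9375q_E = 58.5 ⇒ q_E = 62.4.
Then q_A = 72 − 0.25·62.4 = 56.4.
P_E = 336 − 2·62.4 − 56.4 = 154.8.
Profit = (154.8 − 30)·62.4 = 7787.52.

7787.52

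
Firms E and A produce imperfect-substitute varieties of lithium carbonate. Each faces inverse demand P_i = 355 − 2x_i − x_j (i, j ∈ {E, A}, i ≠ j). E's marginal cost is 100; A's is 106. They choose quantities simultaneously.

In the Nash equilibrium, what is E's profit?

Firm E's profit: π = x_E(355 − 2x_E − x_A) − 100x_E.
∂π/∂x_E = 255 − 4x_E − x_A = 0 ⇒ x_E = 63.75 − 0.25x_A.
Similarly x_A = 62.25 − 0.25x_E.
Substituting the second reaction function into the first: x_E = 63.75 − 0.25(62.25 − 0.25x_E), which gives 0.9375x_E = 48.1875 ⇒ x_E = 51.4.
Then x_A = 62.25 − 0.25·51.4 = 49.4.
P_E = 355 − 2·51.4 − 49.4 = 202.8.
Profit = (202.8 − 100)·51.4 = 5283.92.

5283.92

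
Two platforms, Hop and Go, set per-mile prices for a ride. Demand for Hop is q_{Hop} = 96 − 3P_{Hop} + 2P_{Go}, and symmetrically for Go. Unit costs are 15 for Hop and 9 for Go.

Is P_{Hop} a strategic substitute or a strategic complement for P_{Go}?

Hop's profit: π = (P_{Hop} − 15)(96 − 3P_{Hop} + 2P_{Go}).
∂π/∂P_{Hop} = 141 − 6P_{Hop} + 2P_{Go} = 0 ⇒ P_{Hop} = 23.5 + (1/3)P_{Go}.
The best-response slope dP_{Hop}/dP_{Go} = 1/3 > 0: the reaction function is upward-sloping, so the choices are strategic complements.

strategic complements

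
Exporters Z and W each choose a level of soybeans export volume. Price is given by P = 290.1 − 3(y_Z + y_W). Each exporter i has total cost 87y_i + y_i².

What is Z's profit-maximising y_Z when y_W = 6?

23.1375

Exporter Z's profit: π = y_Z(290.1 − 3(y_Z + y_W)) − 87y_Z − y_Z².
∂π/∂y_Z = 203.1 − 8y_Z − 3y_W = 0, so y_Z = 25.3875 − 0.375y_W.
At y_W = 6: y_Z = 25.3875 − 0.375·6 = 23.1375.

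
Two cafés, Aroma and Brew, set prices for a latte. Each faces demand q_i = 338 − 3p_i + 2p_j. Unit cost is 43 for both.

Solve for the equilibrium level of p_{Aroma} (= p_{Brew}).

116.75

Aroma's profit: π = (p_{Aroma} − 43)(338 − 3p_{Aroma} + 2p_{Brew}).
∂π/∂p_{Aroma} = 467 − 6p_{Aroma} + 2p_{Brew} = 0 ⇒ p_{Aroma} = 467/6 + (1/3)p_{Brew}.
The game is symmetric, so in equilibrium p_{Brew} = p_{Aroma}: the reaction function gives (2/3)p_{Aroma} = 467/6, hence p_{Aroma} = 116.75.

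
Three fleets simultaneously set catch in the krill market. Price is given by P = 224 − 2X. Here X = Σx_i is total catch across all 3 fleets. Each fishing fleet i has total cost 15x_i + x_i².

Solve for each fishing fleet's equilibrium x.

A representative fishing fleet's profit is π_i = x_i(224 − 2X) − 15x_i − x_i², with X = x_i + Σ_{j≠i} x_j.
First-order condition: 209 − 6x_i − 2Σ_{j≠i} x_j = 0.
Imposing symmetry (x_j = x for all j) turns Σ_{j≠i} x_j into 2x, so 209 = 10x and x = 20.9.

20.9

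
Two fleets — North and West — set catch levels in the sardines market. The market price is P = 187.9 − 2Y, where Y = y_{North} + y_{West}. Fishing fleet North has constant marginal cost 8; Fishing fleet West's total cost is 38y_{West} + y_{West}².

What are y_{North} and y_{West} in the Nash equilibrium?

38.98, 11.99

Fishing fleet North's profit: π = y_{North}(187.9 − 2(y_{North} + y_{West})) − 8y_{North}.
∂π/∂y_{North} = 179.9 − 4y_{North} − 2y_{West} = 0, so y_{North} = 44.975 − 0.5y_{West}.
For West: ∂π/∂y_{West} = 149.9 − 6y_{West} − 2y_{North} = 0 ⇒ y_{West} = 1499/60 − (1/3)y_{North}.
Substituting the second reaction function into the first: y_{North} = 44.975 − 0.5(1499/60 − (1/3)y_{North}), which gives (5/6)y_{North} = 1949/60 ⇒ y_{North} = 38.98.
Then y_{West} = 1499/60 − (1/3)·38.98 = 11.99.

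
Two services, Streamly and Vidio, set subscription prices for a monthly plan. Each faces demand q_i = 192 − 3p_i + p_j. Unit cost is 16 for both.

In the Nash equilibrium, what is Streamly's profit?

3072

Streamly's profit: π = (p_{Streamly} − 16)(192 − 3p_{Streamly} + p_{Vidio}).
∂π/∂p_{Streamly} = 240 − 6p_{Streamly} + p_{Vidio} = 0 ⇒ p_{Streamly} = 40 + (1/6)p_{Vidio}.
The game is symmetric, so in equilibrium p_{Vidio} = p_{Streamly}: the reaction function gives (5/6)p_{Streamly} = 40, hence p_{Streamly} = 48.
q_{Streamly} = 192 − 3·48 + 48 = 96.
Profit = (48 − 16)·96 = 3072.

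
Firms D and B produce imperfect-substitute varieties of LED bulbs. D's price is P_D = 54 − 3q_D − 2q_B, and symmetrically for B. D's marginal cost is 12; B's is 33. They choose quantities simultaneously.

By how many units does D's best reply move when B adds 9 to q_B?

Firm D's profit: π = q_D(54 − 3q_D − 2q_B) − 12q_D.
∂π/∂q_D = 42 − 6q_D − 2q_B = 0 ⇒ q_D = 7 − (1/3)q_B.
The reaction-function slope is −1/3, so a 9-unit rise in q_B moves q_D by −1/3 × 9 = −3. D's best response falls — the actions are strategic substitutes.

-3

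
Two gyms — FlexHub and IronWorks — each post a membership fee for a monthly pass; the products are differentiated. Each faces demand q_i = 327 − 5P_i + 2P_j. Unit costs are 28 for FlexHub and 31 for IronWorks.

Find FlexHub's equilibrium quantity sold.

FlexHub's profit: π = (P_{FlexHub} − 28)(327 − 5P_{FlexHub} + 2P_{IronWorks}).
∂π/∂P_{FlexHub} = 467 − 10P_{FlexHub} + 2P_{IronWorks} = 0 ⇒ P_{FlexHub} = 46.7 + 0.2P_{IronWorks}.
Similarly P_{IronWorks} = 48.2 + 0.2P_{FlexHub}.
Substituting the second reaction function into the first: P_{FlexHub} = 46.7 + 0.2(48.2 + 0.2P_{FlexHub}), which gives 0.96P_{FlexHub} = 56.34 ⇒ P_{FlexHub} = 58.6875.
Then P_{IronWorks} = 48.2 + 0.2·58.6875 = 59.9375.
q_{FlexHub} = 327 − 5·58.6875 + 2·59.9375 = 153.4375.

153.4375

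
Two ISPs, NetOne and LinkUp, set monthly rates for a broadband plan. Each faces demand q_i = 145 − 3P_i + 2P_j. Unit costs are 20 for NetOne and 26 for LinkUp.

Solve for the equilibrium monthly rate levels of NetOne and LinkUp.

52.375, 54.625

NetOne's profit: π = (P_{NetOne} − 20)(145 − 3P_{NetOne} + 2P_{LinkUp}).
∂π/∂P_{NetOne} = 205 − 6P_{NetOne} + 2P_{LinkUp} = 0 ⇒ P_{NetOne} = 205/6 + (1/3)P_{LinkUp}.
Similarly P_{LinkUp} = 223/6 + (1/3)P_{NetOne}.
Solving the two reaction functions simultaneously: (1 − (1/3)(1/3))P_{NetOne} = 205/6 + (1/3)·(223/6), so (8/9)P_{NetOne} = 419/9 and P_{NetOne} = 52.375.
Then P_{LinkUp} = 223/6 + (1/3)·52.375 = 54.625.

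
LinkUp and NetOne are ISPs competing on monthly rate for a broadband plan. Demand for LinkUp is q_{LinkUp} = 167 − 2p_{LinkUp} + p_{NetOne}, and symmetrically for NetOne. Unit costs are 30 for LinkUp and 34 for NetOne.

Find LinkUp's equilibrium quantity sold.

LinkUp's profit: π = (p_{LinkUp} − 30)(167 − 2p_{LinkUp} + p_{NetOne}).
∂π/∂p_{LinkUp} = 227 − 4p_{LinkUp} + p_{NetOne} = 0 ⇒ p_{LinkUp} = 56.75 + 0.25p_{NetOne}.
Similarly p_{NetOne} = 58.75 + 0.25p_{LinkUp}.
Substituting the second reaction function into the first: p_{LinkUp} = 56.75 + 0.25(58.75 + 0.25p_{LinkUp}), which gives 0.9375p_{LinkUp} = 71.4375 ⇒ p_{LinkUp} = 76.2.
Then p_{NetOne} = 58.75 + 0.25·76.2 = 77.8.
q_{LinkUp} = 167 − 2·76.2 + 77.8 = 92.4.

92.4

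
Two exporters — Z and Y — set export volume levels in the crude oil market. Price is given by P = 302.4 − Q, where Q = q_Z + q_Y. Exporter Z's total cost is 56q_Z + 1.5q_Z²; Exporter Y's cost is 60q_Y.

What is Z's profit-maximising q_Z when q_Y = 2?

48.88

Exporter Z's profit: π = q_Z(302.4 − (q_Z + q_Y)) − 56q_Z − 1.5q_Z².
∂π/∂q_Z = 246.4 − 5q_Z − q_Y = 0, so q_Z = 49.28 − 0.2q_Y.
At q_Y = 2: q_Z = 49.28 − 0.2·2 = 48.88.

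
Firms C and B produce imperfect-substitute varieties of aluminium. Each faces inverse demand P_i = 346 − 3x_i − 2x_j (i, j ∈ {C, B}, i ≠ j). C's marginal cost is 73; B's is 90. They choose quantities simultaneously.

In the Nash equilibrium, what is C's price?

178.5625

Firm C's profit: π = x_C(346 − 3x_C − 2x_B) − 73x_C.
∂π/∂x_C = 273 − 6x_C − 2x_B = 0 ⇒ x_C = 45.5 − (1/3)x_B.
Similarly x_B = 128/3 − (1/3)x_C.
Substituting the second reaction function into the first: x_C = 45.5 − (1/3)(128/3 − (1/3)x_C), which gives (8/9)x_C = 563/18 ⇒ x_C = 35.1875.
Then x_B = 128/3 − (1/3)·35.1875 = 30.9375.
P_C = 346 − 3·35.1875 − 2·30.9375 = 178.5625.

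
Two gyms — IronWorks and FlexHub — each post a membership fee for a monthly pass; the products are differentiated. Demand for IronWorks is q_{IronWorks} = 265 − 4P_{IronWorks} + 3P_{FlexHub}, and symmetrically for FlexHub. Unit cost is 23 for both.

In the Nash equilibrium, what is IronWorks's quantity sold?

193.6

IronWorks's profit: π = (P_{IronWorks} − 23)(265 − 4P_{IronWorks} + 3P_{FlexHub}).
∂π/∂P_{IronWorks} = 357 − 8P_{IronWorks} + 3P_{FlexHub} = 0 ⇒ P_{IronWorks} = 44.625 + 0.375P_{FlexHub}.
By symmetry P_{FlexHub} = P_{IronWorks}; substituting into the reaction function, 0.625P_{IronWorks} = 44.625 and P_{IronWorks} = 71.4.
q_{IronWorks} = 265 − 4·71.4 + 3·71.4 = 193.6.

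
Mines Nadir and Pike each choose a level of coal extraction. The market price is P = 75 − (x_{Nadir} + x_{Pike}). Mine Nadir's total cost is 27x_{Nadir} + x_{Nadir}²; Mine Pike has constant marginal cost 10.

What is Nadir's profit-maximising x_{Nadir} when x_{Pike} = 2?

Mine Nadir's profit: π = x_{Nadir}(75 − (x_{Nadir} + x_{Pike})) − 27x_{Nadir} − x_{Nadir}².
∂π/∂x_{Nadir} = 48 − 4x_{Nadir} − x_{Pike} = 0, so x_{Nadir} = 12 − 0.25x_{Pike}.
At x_{Pike} = 2: x_{Nadir} = 12 − 0.25·2 = 11.5.

11.5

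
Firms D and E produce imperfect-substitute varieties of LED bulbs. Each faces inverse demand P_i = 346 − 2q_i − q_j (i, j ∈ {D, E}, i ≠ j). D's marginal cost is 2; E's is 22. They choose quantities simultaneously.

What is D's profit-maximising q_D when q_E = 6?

Firm D's profit: π = q_D(346 − 2q_D − q_E) − 2q_D.
∂π/∂q_D = 344 − 4q_D − q_E = 0 ⇒ q_D = 86 − 0.25q_E.
At q_E = 6: q_D = 86 − 0.25·6 = 84.5.

84.5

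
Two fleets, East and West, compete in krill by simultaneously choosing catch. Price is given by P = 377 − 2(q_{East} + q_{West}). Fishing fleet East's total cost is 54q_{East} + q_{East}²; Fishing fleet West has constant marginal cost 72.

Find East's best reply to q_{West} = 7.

51.5

Fishing fleet East's profit: π = q_{East}(377 − 2(q_{East} + q_{West})) − 54q_{East} − q_{East}².
∂π/∂q_{East} = 323 − 6q_{East} − 2q_{West} = 0, so q_{East} = 323/6 − (1/3)q_{West}.
At q_{West} = 7: q_{East} = 323/6 − (1/3)·7 = 51.5.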